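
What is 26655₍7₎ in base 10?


Positional values (base 7):
  5 × 7^0 = 5 × 1 = 5
  5 × 7^1 = 5 × 7 = 35
  6 × 7^2 = 6 × 49 = 294
  6 × 7^3 = 6 × 343 = 2058
  2 × 7^4 = 2 × 2401 = 4802
Sum = 5 + 35 + 294 + 2058 + 4802
= 7194


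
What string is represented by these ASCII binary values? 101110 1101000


Codes (binary): 101110 1101000
Per-code ASCII lookup:
  101110 = 46  (special character) → '.'
  1101000 = 104  (range 97-122: lowercase, 104 - 97 = 7) → 'h'
= '.h'


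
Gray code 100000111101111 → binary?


Gray code: 100000111101111
MSB stays the same: 1
Each subsequent bit = prev_binary XOR current_gray:
  B[1] = 1 XOR 0 = 1
  B[2] = 1 XOR 0 = 1
  B[3] = 1 XOR 0 = 1
  B[4] = 1 XOR 0 = 1
  B[5] = 1 XOR 0 = 1
  B[6] = 1 XOR 1 = 0
  B[7] = 0 XOR 1 = 1
  B[8] = 1 XOR 1 = 0
  B[9] = 0 XOR 1 = 1
  B[10] = 1 XOR 0 = 1
  B[11] = 1 XOR 1 = 0
  B[12] = 0 XOR 1 = 1
  B[13] = 1 XOR 1 = 0
  B[14] = 0 XOR 1 = 1
= 111111010110101 (32437 decimal)


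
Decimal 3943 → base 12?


Divide by 12 repeatedly:
3943 ÷ 12 = 328 remainder 7
328 ÷ 12 = 27 remainder 4
27 ÷ 12 = 2 remainder 3
2 ÷ 12 = 0 remainder 2
Reading remainders bottom-up:
= 2347


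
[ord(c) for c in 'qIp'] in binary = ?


String: 'qIp'  (3 characters)
Per-character ASCII lookup:
  'q': lowercase starts at 97: 'q' = 97 + 16 = 113 → 1110001
  'I': uppercase starts at 65: 'I' = 65 + 8 = 73 → 1001001
  'p': lowercase starts at 97: 'p' = 97 + 15 = 112 → 1110000
= 1110001 1001001 1110000


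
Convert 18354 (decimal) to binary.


Divide by 2 repeatedly:
18354 ÷ 2 = 9177 remainder 0
9177 ÷ 2 = 4588 remainder 1
4588 ÷ 2 = 2294 remainder 0
2294 ÷ 2 = 1147 remainder 0
1147 ÷ 2 = 573 remainder 1
573 ÷ 2 = 286 remainder 1
286 ÷ 2 = 143 remainder 0
143 ÷ 2 = 71 remainder 1
71 ÷ 2 = 35 remainder 1
35 ÷ 2 = 17 remainder 1
17 ÷ 2 = 8 remainder 1
8 ÷ 2 = 4 remainder 0
4 ÷ 2 = 2 remainder 0
2 ÷ 2 = 1 remainder 0
1 ÷ 2 = 0 remainder 1
Reading remainders bottom-up:
= 100011110110010


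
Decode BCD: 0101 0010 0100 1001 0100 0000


Each 4-bit group → digit:
  0101 → 5
  0010 → 2
  0100 → 4
  1001 → 9
  0100 → 4
  0000 → 0
= 524940


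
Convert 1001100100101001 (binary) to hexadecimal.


Group into 4-bit nibbles: 1001100100101001
  1001 = 9
  1001 = 9
  0010 = 2
  1001 = 9
= 0x9929


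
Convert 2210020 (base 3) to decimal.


Positional values (base 3):
  0 × 3^0 = 0 × 1 = 0
  2 × 3^1 = 2 × 3 = 6
  0 × 3^2 = 0 × 9 = 0
  0 × 3^3 = 0 × 27 = 0
  1 × 3^4 = 1 × 81 = 81
  2 × 3^5 = 2 × 243 = 486
  2 × 3^6 = 2 × 729 = 1458
Sum = 0 + 6 + 0 + 0 + 81 + 486 + 1458
= 2031


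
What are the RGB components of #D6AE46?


Hex: #D6AE46
R = D6₁₆ = 214
G = AE₁₆ = 174
B = 46₁₆ = 70
= RGB(214, 174, 70)


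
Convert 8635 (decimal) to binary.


Divide by 2 repeatedly:
8635 ÷ 2 = 4317 remainder 1
4317 ÷ 2 = 2158 remainder 1
2158 ÷ 2 = 1079 remainder 0
1079 ÷ 2 = 539 remainder 1
539 ÷ 2 = 269 remainder 1
269 ÷ 2 = 134 remainder 1
134 ÷ 2 = 67 remainder 0
67 ÷ 2 = 33 remainder 1
33 ÷ 2 = 16 remainder 1
16 ÷ 2 = 8 remainder 0
8 ÷ 2 = 4 remainder 0
4 ÷ 2 = 2 remainder 0
2 ÷ 2 = 1 remainder 0
1 ÷ 2 = 0 remainder 1
Reading remainders bottom-up:
= 10000110111011


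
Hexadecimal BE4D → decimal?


Positional values:
Position 0: D × 16^0 = 13 × 1 = 13
Position 1: 4 × 16^1 = 4 × 16 = 64
Position 2: E × 16^2 = 14 × 256 = 3584
Position 3: B × 16^3 = 11 × 4096 = 45056
Sum = 13 + 64 + 3584 + 45056
= 48717


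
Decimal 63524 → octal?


Divide by 8 repeatedly:
63524 ÷ 8 = 7940 remainder 4
7940 ÷ 8 = 992 remainder 4
992 ÷ 8 = 124 remainder 0
124 ÷ 8 = 15 remainder 4
15 ÷ 8 = 1 remainder 7
1 ÷ 8 = 0 remainder 1
Reading remainders bottom-up:
= 0o174044


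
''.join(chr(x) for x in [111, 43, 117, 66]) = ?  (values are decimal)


Codes (decimal): 111 43 117 66
Per-code ASCII lookup:
  111  (range 97-122: lowercase, 111 - 97 = 14) → 'o'
  43  (special character) → '+'
  117  (range 97-122: lowercase, 117 - 97 = 20) → 'u'
  66  (range 65-90: uppercase, 66 - 65 = 1) → 'B'
= 'o+uB'


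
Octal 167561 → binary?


Each octal digit → 3 binary bits:
  1 = 001
  6 = 110
  7 = 111
  5 = 101
  6 = 110
  1 = 001
Concatenate: 001 110 111 101 110 001
= 001110111101110001


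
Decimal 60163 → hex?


Divide by 16 repeatedly:
60163 ÷ 16 = 3760 remainder 3 (3)
3760 ÷ 16 = 235 remainder 0 (0)
235 ÷ 16 = 14 remainder 11 (B)
14 ÷ 16 = 0 remainder 14 (E)
Reading remainders bottom-up:
= 0xEB03


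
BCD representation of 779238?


Each digit → 4-bit binary:
  7 → 0111
  7 → 0111
  9 → 1001
  2 → 0010
  3 → 0011
  8 → 1000
= 0111 0111 1001 0010 0011 1000


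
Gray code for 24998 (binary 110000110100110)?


Binary: 110000110100110
Gray code: G = B XOR (B >> 1)
B >> 1 = 011000011010011
110000110100110 XOR 011000011010011:
  1 XOR 0 = 1
  1 XOR 1 = 0
  0 XOR 1 = 1
  0 XOR 0 = 0
  0 XOR 0 = 0
  0 XOR 0 = 0
  1 XOR 0 = 1
  1 XOR 1 = 0
  0 XOR 1 = 1
  1 XOR 0 = 1
  0 XOR 1 = 1
  0 XOR 0 = 0
  1 XOR 0 = 1
  1 XOR 1 = 0
  0 XOR 1 = 1
= 101000101110101


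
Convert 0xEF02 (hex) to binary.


Each hex digit → 4 binary bits:
  E = 1110
  F = 1111
  0 = 0000
  2 = 0010
Concatenate: 1110 1111 0000 0010
= 1110111100000010


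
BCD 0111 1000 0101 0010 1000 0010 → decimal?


Each 4-bit group → digit:
  0111 → 7
  1000 → 8
  0101 → 5
  0010 → 2
  1000 → 8
  0010 → 2
= 785282


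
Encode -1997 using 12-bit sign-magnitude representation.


Sign bit: 1 (negative)
Magnitude: 1997 = 11111001101
= 111111001101


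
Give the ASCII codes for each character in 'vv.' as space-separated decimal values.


String: 'vv.'  (3 characters)
Per-character ASCII lookup:
  'v': lowercase starts at 97: 'v' = 97 + 21 = 118
  'v': lowercase starts at 97: 'v' = 97 + 21 = 118
  '.': special character: '.' = 46
= 118 118 46


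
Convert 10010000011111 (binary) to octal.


Group into 3-bit groups: 010010000011111
  010 = 2
  010 = 2
  000 = 0
  011 = 3
  111 = 7
= 0o22037


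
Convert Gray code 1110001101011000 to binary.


Gray code: 1110001101011000
MSB stays the same: 1
Each subsequent bit = prev_binary XOR current_gray:
  B[1] = 1 XOR 1 = 0
  B[2] = 0 XOR 1 = 1
  B[3] = 1 XOR 0 = 1
  B[4] = 1 XOR 0 = 1
  B[5] = 1 XOR 0 = 1
  B[6] = 1 XOR 1 = 0
  B[7] = 0 XOR 1 = 1
  B[8] = 1 XOR 0 = 1
  B[9] = 1 XOR 1 = 0
  B[10] = 0 XOR 0 = 0
  B[11] = 0 XOR 1 = 1
  B[12] = 1 XOR 1 = 0
  B[13] = 0 XOR 0 = 0
  B[14] = 0 XOR 0 = 0
  B[15] = 0 XOR 0 = 0
= 1011110110010000 (48528 decimal)


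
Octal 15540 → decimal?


Positional values:
Position 0: 0 × 8^0 = 0
Position 1: 4 × 8^1 = 32
Position 2: 5 × 8^2 = 320
Position 3: 5 × 8^3 = 2560
Position 4: 1 × 8^4 = 4096
Sum = 0 + 32 + 320 + 2560 + 4096
= 7008


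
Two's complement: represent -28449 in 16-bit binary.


Original: 0110111100100001
Step 1 - Invert all bits: 1001000011011110
Step 2 - Add 1: 1001000011011110 + 1
= 1001000011011111 (represents -28449)


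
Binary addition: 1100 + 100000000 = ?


Align and add column by column (LSB to MSB, carry propagating):
  0000001100
+ 0100000000
  ----------
  col 0: 0 + 0 + 0 (carry in) = 0 → bit 0, carry out 0
  col 1: 0 + 0 + 0 (carry in) = 0 → bit 0, carry out 0
  col 2: 1 + 0 + 0 (carry in) = 1 → bit 1, carry out 0
  col 3: 1 + 0 + 0 (carry in) = 1 → bit 1, carry out 0
  col 4: 0 + 0 + 0 (carry in) = 0 → bit 0, carry out 0
  col 5: 0 + 0 + 0 (carry in) = 0 → bit 0, carry out 0
  col 6: 0 + 0 + 0 (carry in) = 0 → bit 0, carry out 0
  col 7: 0 + 0 + 0 (carry in) = 0 → bit 0, carry out 0
  col 8: 0 + 1 + 0 (carry in) = 1 → bit 1, carry out 0
  col 9: 0 + 0 + 0 (carry in) = 0 → bit 0, carry out 0
Reading bits MSB→LSB: 0100001100
Strip leading zeros: 100001100
= 100001100


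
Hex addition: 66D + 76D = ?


Align and add column by column (LSB to MSB, each column mod 16 with carry):
  066D
+ 076D
  ----
  col 0: D(13) + D(13) + 0 (carry in) = 26 → A(10), carry out 1
  col 1: 6(6) + 6(6) + 1 (carry in) = 13 → D(13), carry out 0
  col 2: 6(6) + 7(7) + 0 (carry in) = 13 → D(13), carry out 0
  col 3: 0(0) + 0(0) + 0 (carry in) = 0 → 0(0), carry out 0
Reading digits MSB→LSB: 0DDA
Strip leading zeros: DDA
= 0xDDA


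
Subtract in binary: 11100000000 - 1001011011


Align and subtract column by column (LSB to MSB, borrowing when needed):
  11100000000
- 01001011011
  -----------
  col 0: (0 - 0 borrow-in) - 1 → borrow from next column: (0+2) - 1 = 1, borrow out 1
  col 1: (0 - 1 borrow-in) - 1 → borrow from next column: (-1+2) - 1 = 0, borrow out 1
  col 2: (0 - 1 borrow-in) - 0 → borrow from next column: (-1+2) - 0 = 1, borrow out 1
  col 3: (0 - 1 borrow-in) - 1 → borrow from next column: (-1+2) - 1 = 0, borrow out 1
  col 4: (0 - 1 borrow-in) - 1 → borrow from next column: (-1+2) - 1 = 0, borrow out 1
  col 5: (0 - 1 borrow-in) - 0 → borrow from next column: (-1+2) - 0 = 1, borrow out 1
  col 6: (0 - 1 borrow-in) - 1 → borrow from next column: (-1+2) - 1 = 0, borrow out 1
  col 7: (0 - 1 borrow-in) - 0 → borrow from next column: (-1+2) - 0 = 1, borrow out 1
  col 8: (1 - 1 borrow-in) - 0 → 0 - 0 = 0, borrow out 0
  col 9: (1 - 0 borrow-in) - 1 → 1 - 1 = 0, borrow out 0
  col 10: (1 - 0 borrow-in) - 0 → 1 - 0 = 1, borrow out 0
Reading bits MSB→LSB: 10010100101
Strip leading zeros: 10010100101
= 10010100101


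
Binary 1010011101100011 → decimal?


Positional values:
Bit 0: 1 × 2^0 = 1
Bit 1: 1 × 2^1 = 2
Bit 5: 1 × 2^5 = 32
Bit 6: 1 × 2^6 = 64
Bit 8: 1 × 2^8 = 256
Bit 9: 1 × 2^9 = 512
Bit 10: 1 × 2^10 = 1024
Bit 13: 1 × 2^13 = 8192
Bit 15: 1 × 2^15 = 32768
Sum = 1 + 2 + 32 + 64 + 256 + 512 + 1024 + 8192 + 32768
= 42851


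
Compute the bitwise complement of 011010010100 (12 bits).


Original: 011010010100
Invert all bits:
  bit 0: 0 → 1
  bit 1: 1 → 0
  bit 2: 1 → 0
  bit 3: 0 → 1
  bit 4: 1 → 0
  bit 5: 0 → 1
  bit 6: 0 → 1
  bit 7: 1 → 0
  bit 8: 0 → 1
  bit 9: 1 → 0
  bit 10: 0 → 1
  bit 11: 0 → 1
= 100101101011


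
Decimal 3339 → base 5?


Divide by 5 repeatedly:
3339 ÷ 5 = 667 remainder 4
667 ÷ 5 = 133 remainder 2
133 ÷ 5 = 26 remainder 3
26 ÷ 5 = 5 remainder 1
5 ÷ 5 = 1 remainder 0
1 ÷ 5 = 0 remainder 1
Reading remainders bottom-up:
= 101324


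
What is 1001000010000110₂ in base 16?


Group into 4-bit nibbles: 1001000010000110
  1001 = 9
  0000 = 0
  1000 = 8
  0110 = 6
= 0x9086


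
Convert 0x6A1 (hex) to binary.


Each hex digit → 4 binary bits:
  6 = 0110
  A = 1010
  1 = 0001
Concatenate: 0110 1010 0001
= 011010100001


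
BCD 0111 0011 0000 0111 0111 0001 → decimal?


Each 4-bit group → digit:
  0111 → 7
  0011 → 3
  0000 → 0
  0111 → 7
  0111 → 7
  0001 → 1
= 730771


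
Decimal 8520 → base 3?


Divide by 3 repeatedly:
8520 ÷ 3 = 2840 remainder 0
2840 ÷ 3 = 946 remainder 2
946 ÷ 3 = 315 remainder 1
315 ÷ 3 = 105 remainder 0
105 ÷ 3 = 35 remainder 0
35 ÷ 3 = 11 remainder 2
11 ÷ 3 = 3 remainder 2
3 ÷ 3 = 1 remainder 0
1 ÷ 3 = 0 remainder 1
Reading remainders bottom-up:
= 102200120


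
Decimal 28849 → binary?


Divide by 2 repeatedly:
28849 ÷ 2 = 14424 remainder 1
14424 ÷ 2 = 7212 remainder 0
7212 ÷ 2 = 3606 remainder 0
3606 ÷ 2 = 1803 remainder 0
1803 ÷ 2 = 901 remainder 1
901 ÷ 2 = 450 remainder 1
450 ÷ 2 = 225 remainder 0
225 ÷ 2 = 112 remainder 1
112 ÷ 2 = 56 remainder 0
56 ÷ 2 = 28 remainder 0
28 ÷ 2 = 14 remainder 0
14 ÷ 2 = 7 remainder 0
7 ÷ 2 = 3 remainder 1
3 ÷ 2 = 1 remainder 1
1 ÷ 2 = 0 remainder 1
Reading remainders bottom-up:
= 111000010110001


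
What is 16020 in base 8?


Divide by 8 repeatedly:
16020 ÷ 8 = 2002 remainder 4
2002 ÷ 8 = 250 remainder 2
250 ÷ 8 = 31 remainder 2
31 ÷ 8 = 3 remainder 7
3 ÷ 8 = 0 remainder 3
Reading remainders bottom-up:
= 0o37224


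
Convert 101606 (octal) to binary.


Each octal digit → 3 binary bits:
  1 = 001
  0 = 000
  1 = 001
  6 = 110
  0 = 000
  6 = 110
Concatenate: 001 000 001 110 000 110
= 001000001110000110


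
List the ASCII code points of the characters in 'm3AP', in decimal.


String: 'm3AP'  (4 characters)
Per-character ASCII lookup:
  'm': lowercase starts at 97: 'm' = 97 + 12 = 109
  '3': digits start at 48: '3' = 48 + 3 = 51
  'A': uppercase starts at 65: 'A' = 65 + 0 = 65
  'P': uppercase starts at 65: 'P' = 65 + 15 = 80
= 109 51 65 80


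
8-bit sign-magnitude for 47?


Sign bit: 0 (positive)
Magnitude: 47 = 0101111
= 00101111


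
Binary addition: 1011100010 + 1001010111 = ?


Align and add column by column (LSB to MSB, carry propagating):
  01011100010
+ 01001010111
  -----------
  col 0: 0 + 1 + 0 (carry in) = 1 → bit 1, carry out 0
  col 1: 1 + 1 + 0 (carry in) = 2 → bit 0, carry out 1
  col 2: 0 + 1 + 1 (carry in) = 2 → bit 0, carry out 1
  col 3: 0 + 0 + 1 (carry in) = 1 → bit 1, carry out 0
  col 4: 0 + 1 + 0 (carry in) = 1 → bit 1, carry out 0
  col 5: 1 + 0 + 0 (carry in) = 1 → bit 1, carry out 0
  col 6: 1 + 1 + 0 (carry in) = 2 → bit 0, carry out 1
  col 7: 1 + 0 + 1 (carry in) = 2 → bit 0, carry out 1
  col 8: 0 + 0 + 1 (carry in) = 1 → bit 1, carry out 0
  col 9: 1 + 1 + 0 (carry in) = 2 → bit 0, carry out 1
  col 10: 0 + 0 + 1 (carry in) = 1 → bit 1, carry out 0
Reading bits MSB→LSB: 10100111001
Strip leading zeros: 10100111001
= 10100111001


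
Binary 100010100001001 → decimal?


Positional values:
Bit 0: 1 × 2^0 = 1
Bit 3: 1 × 2^3 = 8
Bit 8: 1 × 2^8 = 256
Bit 10: 1 × 2^10 = 1024
Bit 14: 1 × 2^14 = 16384
Sum = 1 + 8 + 256 + 1024 + 16384
= 17673


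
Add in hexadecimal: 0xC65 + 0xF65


Align and add column by column (LSB to MSB, each column mod 16 with carry):
  0C65
+ 0F65
  ----
  col 0: 5(5) + 5(5) + 0 (carry in) = 10 → A(10), carry out 0
  col 1: 6(6) + 6(6) + 0 (carry in) = 12 → C(12), carry out 0
  col 2: C(12) + F(15) + 0 (carry in) = 27 → B(11), carry out 1
  col 3: 0(0) + 0(0) + 1 (carry in) = 1 → 1(1), carry out 0
Reading digits MSB→LSB: 1BCA
Strip leading zeros: 1BCA
= 0x1BCA


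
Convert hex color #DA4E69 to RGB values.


Hex: #DA4E69
R = DA₁₆ = 218
G = 4E₁₆ = 78
B = 69₁₆ = 105
= RGB(218, 78, 105)


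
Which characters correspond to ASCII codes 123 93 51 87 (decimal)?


Codes (decimal): 123 93 51 87
Per-code ASCII lookup:
  123  (special character) → '{'
  93  (special character) → ']'
  51  (range 48-57: digits, 51 - 48 = 3) → '3'
  87  (range 65-90: uppercase, 87 - 65 = 22) → 'W'
= '{]3W'


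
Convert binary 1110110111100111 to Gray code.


Binary: 1110110111100111
Gray code: G = B XOR (B >> 1)
B >> 1 = 0111011011110011
1110110111100111 XOR 0111011011110011:
  1 XOR 0 = 1
  1 XOR 1 = 0
  1 XOR 1 = 0
  0 XOR 1 = 1
  1 XOR 0 = 1
  1 XOR 1 = 0
  0 XOR 1 = 1
  1 XOR 0 = 1
  1 XOR 1 = 0
  1 XOR 1 = 0
  1 XOR 1 = 0
  0 XOR 1 = 1
  0 XOR 0 = 0
  1 XOR 0 = 1
  1 XOR 1 = 0
  1 XOR 1 = 0
= 1001101100010100


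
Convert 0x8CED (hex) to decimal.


Positional values:
Position 0: D × 16^0 = 13 × 1 = 13
Position 1: E × 16^1 = 14 × 16 = 224
Position 2: C × 16^2 = 12 × 256 = 3072
Position 3: 8 × 16^3 = 8 × 4096 = 32768
Sum = 13 + 224 + 3072 + 32768
= 36077


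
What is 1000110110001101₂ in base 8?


Group into 3-bit groups: 001000110110001101
  001 = 1
  000 = 0
  110 = 6
  110 = 6
  001 = 1
  101 = 5
= 0o106615


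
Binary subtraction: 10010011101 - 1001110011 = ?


Align and subtract column by column (LSB to MSB, borrowing when needed):
  10010011101
- 01001110011
  -----------
  col 0: (1 - 0 borrow-in) - 1 → 1 - 1 = 0, borrow out 0
  col 1: (0 - 0 borrow-in) - 1 → borrow from next column: (0+2) - 1 = 1, borrow out 1
  col 2: (1 - 1 borrow-in) - 0 → 0 - 0 = 0, borrow out 0
  col 3: (1 - 0 borrow-in) - 0 → 1 - 0 = 1, borrow out 0
  col 4: (1 - 0 borrow-in) - 1 → 1 - 1 = 0, borrow out 0
  col 5: (0 - 0 borrow-in) - 1 → borrow from next column: (0+2) - 1 = 1, borrow out 1
  col 6: (0 - 1 borrow-in) - 1 → borrow from next column: (-1+2) - 1 = 0, borrow out 1
  col 7: (1 - 1 borrow-in) - 0 → 0 - 0 = 0, borrow out 0
  col 8: (0 - 0 borrow-in) - 0 → 0 - 0 = 0, borrow out 0
  col 9: (0 - 0 borrow-in) - 1 → borrow from next column: (0+2) - 1 = 1, borrow out 1
  col 10: (1 - 1 borrow-in) - 0 → 0 - 0 = 0, borrow out 0
Reading bits MSB→LSB: 01000101010
Strip leading zeros: 1000101010
= 1000101010


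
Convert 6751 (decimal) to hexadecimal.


Divide by 16 repeatedly:
6751 ÷ 16 = 421 remainder 15 (F)
421 ÷ 16 = 26 remainder 5 (5)
26 ÷ 16 = 1 remainder 10 (A)
1 ÷ 16 = 0 remainder 1 (1)
Reading remainders bottom-up:
= 0x1A5F


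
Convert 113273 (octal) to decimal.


Positional values:
Position 0: 3 × 8^0 = 3
Position 1: 7 × 8^1 = 56
Position 2: 2 × 8^2 = 128
Position 3: 3 × 8^3 = 1536
Position 4: 1 × 8^4 = 4096
Position 5: 1 × 8^5 = 32768
Sum = 3 + 56 + 128 + 1536 + 4096 + 32768
= 38587


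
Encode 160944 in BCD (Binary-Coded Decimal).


Each digit → 4-bit binary:
  1 → 0001
  6 → 0110
  0 → 0000
  9 → 1001
  4 → 0100
  4 → 0100
= 0001 0110 0000 1001 0100 0100


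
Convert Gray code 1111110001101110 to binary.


Gray code: 1111110001101110
MSB stays the same: 1
Each subsequent bit = prev_binary XOR current_gray:
  B[1] = 1 XOR 1 = 0
  B[2] = 0 XOR 1 = 1
  B[3] = 1 XOR 1 = 0
  B[4] = 0 XOR 1 = 1
  B[5] = 1 XOR 1 = 0
  B[6] = 0 XOR 0 = 0
  B[7] = 0 XOR 0 = 0
  B[8] = 0 XOR 0 = 0
  B[9] = 0 XOR 1 = 1
  B[10] = 1 XOR 1 = 0
  B[11] = 0 XOR 0 = 0
  B[12] = 0 XOR 1 = 1
  B[13] = 1 XOR 1 = 0
  B[14] = 0 XOR 1 = 1
  B[15] = 1 XOR 0 = 1
= 1010100001001011 (43083 decimal)


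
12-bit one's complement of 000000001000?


Original: 000000001000
Invert all bits:
  bit 0: 0 → 1
  bit 1: 0 → 1
  bit 2: 0 → 1
  bit 3: 0 → 1
  bit 4: 0 → 1
  bit 5: 0 → 1
  bit 6: 0 → 1
  bit 7: 0 → 1
  bit 8: 1 → 0
  bit 9: 0 → 1
  bit 10: 0 → 1
  bit 11: 0 → 1
= 111111110111


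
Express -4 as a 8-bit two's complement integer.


Original: 00000100
Step 1 - Invert all bits: 11111011
Step 2 - Add 1: 11111011 + 1
= 11111100 (represents -4)


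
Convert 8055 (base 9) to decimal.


Positional values (base 9):
  5 × 9^0 = 5 × 1 = 5
  5 × 9^1 = 5 × 9 = 45
  0 × 9^2 = 0 × 81 = 0
  8 × 9^3 = 8 × 729 = 5832
Sum = 5 + 45 + 0 + 5832
= 5882


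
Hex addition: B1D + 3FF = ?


Align and add column by column (LSB to MSB, each column mod 16 with carry):
  0B1D
+ 03FF
  ----
  col 0: D(13) + F(15) + 0 (carry in) = 28 → C(12), carry out 1
  col 1: 1(1) + F(15) + 1 (carry in) = 17 → 1(1), carry out 1
  col 2: B(11) + 3(3) + 1 (carry in) = 15 → F(15), carry out 0
  col 3: 0(0) + 0(0) + 0 (carry in) = 0 → 0(0), carry out 0
Reading digits MSB→LSB: 0F1C
Strip leading zeros: F1C
= 0xF1C


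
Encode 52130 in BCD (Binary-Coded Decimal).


Each digit → 4-bit binary:
  5 → 0101
  2 → 0010
  1 → 0001
  3 → 0011
  0 → 0000
= 0101 0010 0001 0011 0000


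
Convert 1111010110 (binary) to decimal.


Positional values:
Bit 1: 1 × 2^1 = 2
Bit 2: 1 × 2^2 = 4
Bit 4: 1 × 2^4 = 16
Bit 6: 1 × 2^6 = 64
Bit 7: 1 × 2^7 = 128
Bit 8: 1 × 2^8 = 256
Bit 9: 1 × 2^9 = 512
Sum = 2 + 4 + 16 + 64 + 128 + 256 + 512
= 982


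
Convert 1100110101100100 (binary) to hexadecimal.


Group into 4-bit nibbles: 1100110101100100
  1100 = C
  1101 = D
  0110 = 6
  0100 = 4
= 0xCD64


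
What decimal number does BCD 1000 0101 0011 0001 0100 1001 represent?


Each 4-bit group → digit:
  1000 → 8
  0101 → 5
  0011 → 3
  0001 → 1
  0100 → 4
  1001 → 9
= 853149


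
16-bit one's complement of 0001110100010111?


Original: 0001110100010111
Invert all bits:
  bit 0: 0 → 1
  bit 1: 0 → 1
  bit 2: 0 → 1
  bit 3: 1 → 0
  bit 4: 1 → 0
  bit 5: 1 → 0
  bit 6: 0 → 1
  bit 7: 1 → 0
  bit 8: 0 → 1
  bit 9: 0 → 1
  bit 10: 0 → 1
  bit 11: 1 → 0
  bit 12: 0 → 1
  bit 13: 1 → 0
  bit 14: 1 → 0
  bit 15: 1 → 0
= 1110001011101000


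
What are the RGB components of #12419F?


Hex: #12419F
R = 12₁₆ = 18
G = 41₁₆ = 65
B = 9F₁₆ = 159
= RGB(18, 65, 159)


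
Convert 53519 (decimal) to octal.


Divide by 8 repeatedly:
53519 ÷ 8 = 6689 remainder 7
6689 ÷ 8 = 836 remainder 1
836 ÷ 8 = 104 remainder 4
104 ÷ 8 = 13 remainder 0
13 ÷ 8 = 1 remainder 5
1 ÷ 8 = 0 remainder 1
Reading remainders bottom-up:
= 0o150417


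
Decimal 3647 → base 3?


Divide by 3 repeatedly:
3647 ÷ 3 = 1215 remainder 2
1215 ÷ 3 = 405 remainder 0
405 ÷ 3 = 135 remainder 0
135 ÷ 3 = 45 remainder 0
45 ÷ 3 = 15 remainder 0
15 ÷ 3 = 5 remainder 0
5 ÷ 3 = 1 remainder 2
1 ÷ 3 = 0 remainder 1
Reading remainders bottom-up:
= 12000002


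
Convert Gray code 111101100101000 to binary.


Gray code: 111101100101000
MSB stays the same: 1
Each subsequent bit = prev_binary XOR current_gray:
  B[1] = 1 XOR 1 = 0
  B[2] = 0 XOR 1 = 1
  B[3] = 1 XOR 1 = 0
  B[4] = 0 XOR 0 = 0
  B[5] = 0 XOR 1 = 1
  B[6] = 1 XOR 1 = 0
  B[7] = 0 XOR 0 = 0
  B[8] = 0 XOR 0 = 0
  B[9] = 0 XOR 1 = 1
  B[10] = 1 XOR 0 = 1
  B[11] = 1 XOR 1 = 0
  B[12] = 0 XOR 0 = 0
  B[13] = 0 XOR 0 = 0
  B[14] = 0 XOR 0 = 0
= 101001000110000 (21040 decimal)


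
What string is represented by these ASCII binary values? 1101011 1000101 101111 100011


Codes (binary): 1101011 1000101 101111 100011
Per-code ASCII lookup:
  1101011 = 107  (range 97-122: lowercase, 107 - 97 = 10) → 'k'
  1000101 = 69  (range 65-90: uppercase, 69 - 65 = 4) → 'E'
  101111 = 47  (special character) → '/'
  100011 = 35  (special character) → '#'
= 'kE/#'


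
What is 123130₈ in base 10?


Positional values:
Position 0: 0 × 8^0 = 0
Position 1: 3 × 8^1 = 24
Position 2: 1 × 8^2 = 64
Position 3: 3 × 8^3 = 1536
Position 4: 2 × 8^4 = 8192
Position 5: 1 × 8^5 = 32768
Sum = 0 + 24 + 64 + 1536 + 8192 + 32768
= 42584


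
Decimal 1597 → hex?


Divide by 16 repeatedly:
1597 ÷ 16 = 99 remainder 13 (D)
99 ÷ 16 = 6 remainder 3 (3)
6 ÷ 16 = 0 remainder 6 (6)
Reading remainders bottom-up:
= 0x63D


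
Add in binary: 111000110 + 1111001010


Align and add column by column (LSB to MSB, carry propagating):
  00111000110
+ 01111001010
  -----------
  col 0: 0 + 0 + 0 (carry in) = 0 → bit 0, carry out 0
  col 1: 1 + 1 + 0 (carry in) = 2 → bit 0, carry out 1
  col 2: 1 + 0 + 1 (carry in) = 2 → bit 0, carry out 1
  col 3: 0 + 1 + 1 (carry in) = 2 → bit 0, carry out 1
  col 4: 0 + 0 + 1 (carry in) = 1 → bit 1, carry out 0
  col 5: 0 + 0 + 0 (carry in) = 0 → bit 0, carry out 0
  col 6: 1 + 1 + 0 (carry in) = 2 → bit 0, carry out 1
  col 7: 1 + 1 + 1 (carry in) = 3 → bit 1, carry out 1
  col 8: 1 + 1 + 1 (carry in) = 3 → bit 1, carry out 1
  col 9: 0 + 1 + 1 (carry in) = 2 → bit 0, carry out 1
  col 10: 0 + 0 + 1 (carry in) = 1 → bit 1, carry out 0
Reading bits MSB→LSB: 10110010000
Strip leading zeros: 10110010000
= 10110010000


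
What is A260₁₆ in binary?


Each hex digit → 4 binary bits:
  A = 1010
  2 = 0010
  6 = 0110
  0 = 0000
Concatenate: 1010 0010 0110 0000
= 1010001001100000


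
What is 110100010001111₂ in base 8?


Group into 3-bit groups: 110100010001111
  110 = 6
  100 = 4
  010 = 2
  001 = 1
  111 = 7
= 0o64217


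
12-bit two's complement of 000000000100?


Original: 000000000100
Step 1 - Invert all bits: 111111111011
Step 2 - Add 1: 111111111011 + 1
= 111111111100 (represents -4)


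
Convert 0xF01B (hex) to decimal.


Positional values:
Position 0: B × 16^0 = 11 × 1 = 11
Position 1: 1 × 16^1 = 1 × 16 = 16
Position 2: 0 × 16^2 = 0 × 256 = 0
Position 3: F × 16^3 = 15 × 4096 = 61440
Sum = 11 + 16 + 0 + 61440
= 61467


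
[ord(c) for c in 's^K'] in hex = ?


String: 's^K'  (3 characters)
Per-character ASCII lookup:
  's': lowercase starts at 97: 's' = 97 + 18 = 115 → 0x73
  '^': special character: '^' = 94 → 0x5E
  'K': uppercase starts at 65: 'K' = 65 + 10 = 75 → 0x4B
= 0x73 0x5E 0x4B


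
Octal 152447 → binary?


Each octal digit → 3 binary bits:
  1 = 001
  5 = 101
  2 = 010
  4 = 100
  4 = 100
  7 = 111
Concatenate: 001 101 010 100 100 111
= 001101010100100111


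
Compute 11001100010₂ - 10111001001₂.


Align and subtract column by column (LSB to MSB, borrowing when needed):
  11001100010
- 10111001001
  -----------
  col 0: (0 - 0 borrow-in) - 1 → borrow from next column: (0+2) - 1 = 1, borrow out 1
  col 1: (1 - 1 borrow-in) - 0 → 0 - 0 = 0, borrow out 0
  col 2: (0 - 0 borrow-in) - 0 → 0 - 0 = 0, borrow out 0
  col 3: (0 - 0 borrow-in) - 1 → borrow from next column: (0+2) - 1 = 1, borrow out 1
  col 4: (0 - 1 borrow-in) - 0 → borrow from next column: (-1+2) - 0 = 1, borrow out 1
  col 5: (1 - 1 borrow-in) - 0 → 0 - 0 = 0, borrow out 0
  col 6: (1 - 0 borrow-in) - 1 → 1 - 1 = 0, borrow out 0
  col 7: (0 - 0 borrow-in) - 1 → borrow from next column: (0+2) - 1 = 1, borrow out 1
  col 8: (0 - 1 borrow-in) - 1 → borrow from next column: (-1+2) - 1 = 0, borrow out 1
  col 9: (1 - 1 borrow-in) - 0 → 0 - 0 = 0, borrow out 0
  col 10: (1 - 0 borrow-in) - 1 → 1 - 1 = 0, borrow out 0
Reading bits MSB→LSB: 00010011001
Strip leading zeros: 10011001
= 10011001


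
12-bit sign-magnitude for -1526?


Sign bit: 1 (negative)
Magnitude: 1526 = 10111110110
= 110111110110


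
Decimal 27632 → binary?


Divide by 2 repeatedly:
27632 ÷ 2 = 13816 remainder 0
13816 ÷ 2 = 6908 remainder 0
6908 ÷ 2 = 3454 remainder 0
3454 ÷ 2 = 1727 remainder 0
1727 ÷ 2 = 863 remainder 1
863 ÷ 2 = 431 remainder 1
431 ÷ 2 = 215 remainder 1
215 ÷ 2 = 107 remainder 1
107 ÷ 2 = 53 remainder 1
53 ÷ 2 = 26 remainder 1
26 ÷ 2 = 13 remainder 0
13 ÷ 2 = 6 remainder 1
6 ÷ 2 = 3 remainder 0
3 ÷ 2 = 1 remainder 1
1 ÷ 2 = 0 remainder 1
Reading remainders bottom-up:
= 110101111110000


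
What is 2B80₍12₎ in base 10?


Positional values (base 12):
  0 × 12^0 = 0 × 1 = 0
  8 × 12^1 = 8 × 12 = 96
  B × 12^2 = 11 × 144 = 1584
  2 × 12^3 = 2 × 1728 = 3456
Sum = 0 + 96 + 1584 + 3456
= 5136


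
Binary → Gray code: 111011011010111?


Binary: 111011011010111
Gray code: G = B XOR (B >> 1)
B >> 1 = 011101101101011
111011011010111 XOR 011101101101011:
  1 XOR 0 = 1
  1 XOR 1 = 0
  1 XOR 1 = 0
  0 XOR 1 = 1
  1 XOR 0 = 1
  1 XOR 1 = 0
  0 XOR 1 = 1
  1 XOR 0 = 1
  1 XOR 1 = 0
  0 XOR 1 = 1
  1 XOR 0 = 1
  0 XOR 1 = 1
  1 XOR 0 = 1
  1 XOR 1 = 0
  1 XOR 1 = 0
= 100110110111100


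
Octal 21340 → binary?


Each octal digit → 3 binary bits:
  2 = 010
  1 = 001
  3 = 011
  4 = 100
  0 = 000
Concatenate: 010 001 011 100 000
= 010001011100000


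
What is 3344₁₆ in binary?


Each hex digit → 4 binary bits:
  3 = 0011
  3 = 0011
  4 = 0100
  4 = 0100
Concatenate: 0011 0011 0100 0100
= 0011001101000100


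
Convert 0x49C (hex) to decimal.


Positional values:
Position 0: C × 16^0 = 12 × 1 = 12
Position 1: 9 × 16^1 = 9 × 16 = 144
Position 2: 4 × 16^2 = 4 × 256 = 1024
Sum = 12 + 144 + 1024
= 1180


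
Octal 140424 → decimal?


Positional values:
Position 0: 4 × 8^0 = 4
Position 1: 2 × 8^1 = 16
Position 2: 4 × 8^2 = 256
Position 3: 0 × 8^3 = 0
Position 4: 4 × 8^4 = 16384
Position 5: 1 × 8^5 = 32768
Sum = 4 + 16 + 256 + 0 + 16384 + 32768
= 49428


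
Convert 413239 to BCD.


Each digit → 4-bit binary:
  4 → 0100
  1 → 0001
  3 → 0011
  2 → 0010
  3 → 0011
  9 → 1001
= 0100 0001 0011 0010 0011 1001


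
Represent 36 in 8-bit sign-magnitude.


Sign bit: 0 (positive)
Magnitude: 36 = 0100100
= 00100100


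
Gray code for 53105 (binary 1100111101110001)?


Binary: 1100111101110001
Gray code: G = B XOR (B >> 1)
B >> 1 = 0110011110111000
1100111101110001 XOR 0110011110111000:
  1 XOR 0 = 1
  1 XOR 1 = 0
  0 XOR 1 = 1
  0 XOR 0 = 0
  1 XOR 0 = 1
  1 XOR 1 = 0
  1 XOR 1 = 0
  1 XOR 1 = 0
  0 XOR 1 = 1
  1 XOR 0 = 1
  1 XOR 1 = 0
  1 XOR 1 = 0
  0 XOR 1 = 1
  0 XOR 0 = 0
  0 XOR 0 = 0
  1 XOR 0 = 1
= 1010100011001001


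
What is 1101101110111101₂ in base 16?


Group into 4-bit nibbles: 1101101110111101
  1101 = D
  1011 = B
  1011 = B
  1101 = D
= 0xDBBD


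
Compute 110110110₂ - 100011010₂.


Align and subtract column by column (LSB to MSB, borrowing when needed):
  110110110
- 100011010
  ---------
  col 0: (0 - 0 borrow-in) - 0 → 0 - 0 = 0, borrow out 0
  col 1: (1 - 0 borrow-in) - 1 → 1 - 1 = 0, borrow out 0
  col 2: (1 - 0 borrow-in) - 0 → 1 - 0 = 1, borrow out 0
  col 3: (0 - 0 borrow-in) - 1 → borrow from next column: (0+2) - 1 = 1, borrow out 1
  col 4: (1 - 1 borrow-in) - 1 → borrow from next column: (0+2) - 1 = 1, borrow out 1
  col 5: (1 - 1 borrow-in) - 0 → 0 - 0 = 0, borrow out 0
  col 6: (0 - 0 borrow-in) - 0 → 0 - 0 = 0, borrow out 0
  col 7: (1 - 0 borrow-in) - 0 → 1 - 0 = 1, borrow out 0
  col 8: (1 - 0 borrow-in) - 1 → 1 - 1 = 0, borrow out 0
Reading bits MSB→LSB: 010011100
Strip leading zeros: 10011100
= 10011100


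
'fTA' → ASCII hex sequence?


String: 'fTA'  (3 characters)
Per-character ASCII lookup:
  'f': lowercase starts at 97: 'f' = 97 + 5 = 102 → 0x66
  'T': uppercase starts at 65: 'T' = 65 + 19 = 84 → 0x54
  'A': uppercase starts at 65: 'A' = 65 + 0 = 65 → 0x41
= 0x66 0x54 0x41


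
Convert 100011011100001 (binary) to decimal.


Positional values:
Bit 0: 1 × 2^0 = 1
Bit 5: 1 × 2^5 = 32
Bit 6: 1 × 2^6 = 64
Bit 7: 1 × 2^7 = 128
Bit 9: 1 × 2^9 = 512
Bit 10: 1 × 2^10 = 1024
Bit 14: 1 × 2^14 = 16384
Sum = 1 + 32 + 64 + 128 + 512 + 1024 + 16384
= 18145


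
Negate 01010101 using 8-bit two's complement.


Original: 01010101
Step 1 - Invert all bits: 10101010
Step 2 - Add 1: 10101010 + 1
= 10101011 (represents -85)


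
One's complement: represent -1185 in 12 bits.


Original: 010010100001
Invert all bits:
  bit 0: 0 → 1
  bit 1: 1 → 0
  bit 2: 0 → 1
  bit 3: 0 → 1
  bit 4: 1 → 0
  bit 5: 0 → 1
  bit 6: 1 → 0
  bit 7: 0 → 1
  bit 8: 0 → 1
  bit 9: 0 → 1
  bit 10: 0 → 1
  bit 11: 1 → 0
= 101101011110


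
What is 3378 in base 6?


Divide by 6 repeatedly:
3378 ÷ 6 = 563 remainder 0
563 ÷ 6 = 93 remainder 5
93 ÷ 6 = 15 remainder 3
15 ÷ 6 = 2 remainder 3
2 ÷ 6 = 0 remainder 2
Reading remainders bottom-up:
= 23350


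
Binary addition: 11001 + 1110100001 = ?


Align and add column by column (LSB to MSB, carry propagating):
  00000011001
+ 01110100001
  -----------
  col 0: 1 + 1 + 0 (carry in) = 2 → bit 0, carry out 1
  col 1: 0 + 0 + 1 (carry in) = 1 → bit 1, carry out 0
  col 2: 0 + 0 + 0 (carry in) = 0 → bit 0, carry out 0
  col 3: 1 + 0 + 0 (carry in) = 1 → bit 1, carry out 0
  col 4: 1 + 0 + 0 (carry in) = 1 → bit 1, carry out 0
  col 5: 0 + 1 + 0 (carry in) = 1 → bit 1, carry out 0
  col 6: 0 + 0 + 0 (carry in) = 0 → bit 0, carry out 0
  col 7: 0 + 1 + 0 (carry in) = 1 → bit 1, carry out 0
  col 8: 0 + 1 + 0 (carry in) = 1 → bit 1, carry out 0
  col 9: 0 + 1 + 0 (carry in) = 1 → bit 1, carry out 0
  col 10: 0 + 0 + 0 (carry in) = 0 → bit 0, carry out 0
Reading bits MSB→LSB: 01110111010
Strip leading zeros: 1110111010
= 1110111010


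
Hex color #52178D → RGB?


Hex: #52178D
R = 52₁₆ = 82
G = 17₁₆ = 23
B = 8D₁₆ = 141
= RGB(82, 23, 141)


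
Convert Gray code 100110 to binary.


Gray code: 100110
MSB stays the same: 1
Each subsequent bit = prev_binary XOR current_gray:
  B[1] = 1 XOR 0 = 1
  B[2] = 1 XOR 0 = 1
  B[3] = 1 XOR 1 = 0
  B[4] = 0 XOR 1 = 1
  B[5] = 1 XOR 0 = 1
= 111011 (59 decimal)


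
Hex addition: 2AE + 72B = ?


Align and add column by column (LSB to MSB, each column mod 16 with carry):
  02AE
+ 072B
  ----
  col 0: E(14) + B(11) + 0 (carry in) = 25 → 9(9), carry out 1
  col 1: A(10) + 2(2) + 1 (carry in) = 13 → D(13), carry out 0
  col 2: 2(2) + 7(7) + 0 (carry in) = 9 → 9(9), carry out 0
  col 3: 0(0) + 0(0) + 0 (carry in) = 0 → 0(0), carry out 0
Reading digits MSB→LSB: 09D9
Strip leading zeros: 9D9
= 0x9D9


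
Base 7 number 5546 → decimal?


Positional values (base 7):
  6 × 7^0 = 6 × 1 = 6
  4 × 7^1 = 4 × 7 = 28
  5 × 7^2 = 5 × 49 = 245
  5 × 7^3 = 5 × 343 = 1715
Sum = 6 + 28 + 245 + 1715
= 1994


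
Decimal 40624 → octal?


Divide by 8 repeatedly:
40624 ÷ 8 = 5078 remainder 0
5078 ÷ 8 = 634 remainder 6
634 ÷ 8 = 79 remainder 2
79 ÷ 8 = 9 remainder 7
9 ÷ 8 = 1 remainder 1
1 ÷ 8 = 0 remainder 1
Reading remainders bottom-up:
= 0o117260


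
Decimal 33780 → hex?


Divide by 16 repeatedly:
33780 ÷ 16 = 2111 remainder 4 (4)
2111 ÷ 16 = 131 remainder 15 (F)
131 ÷ 16 = 8 remainder 3 (3)
8 ÷ 16 = 0 remainder 8 (8)
Reading remainders bottom-up:
= 0x83F4


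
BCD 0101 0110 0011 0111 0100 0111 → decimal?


Each 4-bit group → digit:
  0101 → 5
  0110 → 6
  0011 → 3
  0111 → 7
  0100 → 4
  0111 → 7
= 563747


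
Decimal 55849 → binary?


Divide by 2 repeatedly:
55849 ÷ 2 = 27924 remainder 1
27924 ÷ 2 = 13962 remainder 0
13962 ÷ 2 = 6981 remainder 0
6981 ÷ 2 = 3490 remainder 1
3490 ÷ 2 = 1745 remainder 0
1745 ÷ 2 = 872 remainder 1
872 ÷ 2 = 436 remainder 0
436 ÷ 2 = 218 remainder 0
218 ÷ 2 = 109 remainder 0
109 ÷ 2 = 54 remainder 1
54 ÷ 2 = 27 remainder 0
27 ÷ 2 = 13 remainder 1
13 ÷ 2 = 6 remainder 1
6 ÷ 2 = 3 remainder 0
3 ÷ 2 = 1 remainder 1
1 ÷ 2 = 0 remainder 1
Reading remainders bottom-up:
= 1101101000101001


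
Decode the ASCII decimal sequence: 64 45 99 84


Codes (decimal): 64 45 99 84
Per-code ASCII lookup:
  64  (special character) → '@'
  45  (special character) → '-'
  99  (range 97-122: lowercase, 99 - 97 = 2) → 'c'
  84  (range 65-90: uppercase, 84 - 65 = 19) → 'T'
= '@-cT'


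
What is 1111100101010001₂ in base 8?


Group into 3-bit groups: 001111100101010001
  001 = 1
  111 = 7
  100 = 4
  101 = 5
  010 = 2
  001 = 1
= 0o174521


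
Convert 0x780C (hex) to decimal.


Positional values:
Position 0: C × 16^0 = 12 × 1 = 12
Position 1: 0 × 16^1 = 0 × 16 = 0
Position 2: 8 × 16^2 = 8 × 256 = 2048
Position 3: 7 × 16^3 = 7 × 4096 = 28672
Sum = 12 + 0 + 2048 + 28672
= 30732


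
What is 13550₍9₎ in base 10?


Positional values (base 9):
  0 × 9^0 = 0 × 1 = 0
  5 × 9^1 = 5 × 9 = 45
  5 × 9^2 = 5 × 81 = 405
  3 × 9^3 = 3 × 729 = 2187
  1 × 9^4 = 1 × 6561 = 6561
Sum = 0 + 45 + 405 + 2187 + 6561
= 9198


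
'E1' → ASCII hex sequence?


String: 'E1'  (2 characters)
Per-character ASCII lookup:
  'E': uppercase starts at 65: 'E' = 65 + 4 = 69 → 0x45
  '1': digits start at 48: '1' = 48 + 1 = 49 → 0x31
= 0x45 0x31


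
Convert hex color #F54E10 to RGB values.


Hex: #F54E10
R = F5₁₆ = 245
G = 4E₁₆ = 78
B = 10₁₆ = 16
= RGB(245, 78, 16)


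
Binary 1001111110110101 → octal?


Group into 3-bit groups: 001001111110110101
  001 = 1
  001 = 1
  111 = 7
  110 = 6
  110 = 6
  101 = 5
= 0o117665


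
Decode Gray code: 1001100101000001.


Gray code: 1001100101000001
MSB stays the same: 1
Each subsequent bit = prev_binary XOR current_gray:
  B[1] = 1 XOR 0 = 1
  B[2] = 1 XOR 0 = 1
  B[3] = 1 XOR 1 = 0
  B[4] = 0 XOR 1 = 1
  B[5] = 1 XOR 0 = 1
  B[6] = 1 XOR 0 = 1
  B[7] = 1 XOR 1 = 0
  B[8] = 0 XOR 0 = 0
  B[9] = 0 XOR 1 = 1
  B[10] = 1 XOR 0 = 1
  B[11] = 1 XOR 0 = 1
  B[12] = 1 XOR 0 = 1
  B[13] = 1 XOR 0 = 1
  B[14] = 1 XOR 0 = 1
  B[15] = 1 XOR 1 = 0
= 1110111001111110 (61054 decimal)


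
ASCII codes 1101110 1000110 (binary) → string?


Codes (binary): 1101110 1000110
Per-code ASCII lookup:
  1101110 = 110  (range 97-122: lowercase, 110 - 97 = 13) → 'n'
  1000110 = 70  (range 65-90: uppercase, 70 - 65 = 5) → 'F'
= 'nF'


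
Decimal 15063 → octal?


Divide by 8 repeatedly:
15063 ÷ 8 = 1882 remainder 7
1882 ÷ 8 = 235 remainder 2
235 ÷ 8 = 29 remainder 3
29 ÷ 8 = 3 remainder 5
3 ÷ 8 = 0 remainder 3
Reading remainders bottom-up:
= 0o35327


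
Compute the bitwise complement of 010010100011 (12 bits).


Original: 010010100011
Invert all bits:
  bit 0: 0 → 1
  bit 1: 1 → 0
  bit 2: 0 → 1
  bit 3: 0 → 1
  bit 4: 1 → 0
  bit 5: 0 → 1
  bit 6: 1 → 0
  bit 7: 0 → 1
  bit 8: 0 → 1
  bit 9: 0 → 1
  bit 10: 1 → 0
  bit 11: 1 → 0
= 101101011100


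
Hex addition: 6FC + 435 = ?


Align and add column by column (LSB to MSB, each column mod 16 with carry):
  06FC
+ 0435
  ----
  col 0: C(12) + 5(5) + 0 (carry in) = 17 → 1(1), carry out 1
  col 1: F(15) + 3(3) + 1 (carry in) = 19 → 3(3), carry out 1
  col 2: 6(6) + 4(4) + 1 (carry in) = 11 → B(11), carry out 0
  col 3: 0(0) + 0(0) + 0 (carry in) = 0 → 0(0), carry out 0
Reading digits MSB→LSB: 0B31
Strip leading zeros: B31
= 0xB31


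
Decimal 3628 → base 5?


Divide by 5 repeatedly:
3628 ÷ 5 = 725 remainder 3
725 ÷ 5 = 145 remainder 0
145 ÷ 5 = 29 remainder 0
29 ÷ 5 = 5 remainder 4
5 ÷ 5 = 1 remainder 0
1 ÷ 5 = 0 remainder 1
Reading remainders bottom-up:
= 104003


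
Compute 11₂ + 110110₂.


Align and add column by column (LSB to MSB, carry propagating):
  0000011
+ 0110110
  -------
  col 0: 1 + 0 + 0 (carry in) = 1 → bit 1, carry out 0
  col 1: 1 + 1 + 0 (carry in) = 2 → bit 0, carry out 1
  col 2: 0 + 1 + 1 (carry in) = 2 → bit 0, carry out 1
  col 3: 0 + 0 + 1 (carry in) = 1 → bit 1, carry out 0
  col 4: 0 + 1 + 0 (carry in) = 1 → bit 1, carry out 0
  col 5: 0 + 1 + 0 (carry in) = 1 → bit 1, carry out 0
  col 6: 0 + 0 + 0 (carry in) = 0 → bit 0, carry out 0
Reading bits MSB→LSB: 0111001
Strip leading zeros: 111001
= 111001


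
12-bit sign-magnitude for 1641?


Sign bit: 0 (positive)
Magnitude: 1641 = 11001101001
= 011001101001


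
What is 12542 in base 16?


Divide by 16 repeatedly:
12542 ÷ 16 = 783 remainder 14 (E)
783 ÷ 16 = 48 remainder 15 (F)
48 ÷ 16 = 3 remainder 0 (0)
3 ÷ 16 = 0 remainder 3 (3)
Reading remainders bottom-up:
= 0x30FE


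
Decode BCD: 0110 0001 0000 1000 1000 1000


Each 4-bit group → digit:
  0110 → 6
  0001 → 1
  0000 → 0
  1000 → 8
  1000 → 8
  1000 → 8
= 610888


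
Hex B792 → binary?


Each hex digit → 4 binary bits:
  B = 1011
  7 = 0111
  9 = 1001
  2 = 0010
Concatenate: 1011 0111 1001 0010
= 1011011110010010


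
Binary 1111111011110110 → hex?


Group into 4-bit nibbles: 1111111011110110
  1111 = F
  1110 = E
  1111 = F
  0110 = 6
= 0xFEF6


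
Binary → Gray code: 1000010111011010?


Binary: 1000010111011010
Gray code: G = B XOR (B >> 1)
B >> 1 = 0100001011101101
1000010111011010 XOR 0100001011101101:
  1 XOR 0 = 1
  0 XOR 1 = 1
  0 XOR 0 = 0
  0 XOR 0 = 0
  0 XOR 0 = 0
  1 XOR 0 = 1
  0 XOR 1 = 1
  1 XOR 0 = 1
  1 XOR 1 = 0
  1 XOR 1 = 0
  0 XOR 1 = 1
  1 XOR 0 = 1
  1 XOR 1 = 0
  0 XOR 1 = 1
  1 XOR 0 = 1
  0 XOR 1 = 1
= 1100011100110111


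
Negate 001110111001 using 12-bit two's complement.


Original: 001110111001
Step 1 - Invert all bits: 110001000110
Step 2 - Add 1: 110001000110 + 1
= 110001000111 (represents -953)


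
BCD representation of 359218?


Each digit → 4-bit binary:
  3 → 0011
  5 → 0101
  9 → 1001
  2 → 0010
  1 → 0001
  8 → 1000
= 0011 0101 1001 0010 0001 1000


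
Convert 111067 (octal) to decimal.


Positional values:
Position 0: 7 × 8^0 = 7
Position 1: 6 × 8^1 = 48
Position 2: 0 × 8^2 = 0
Position 3: 1 × 8^3 = 512
Position 4: 1 × 8^4 = 4096
Position 5: 1 × 8^5 = 32768
Sum = 7 + 48 + 0 + 512 + 4096 + 32768
= 37431


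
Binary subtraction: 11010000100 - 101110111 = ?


Align and subtract column by column (LSB to MSB, borrowing when needed):
  11010000100
- 00101110111
  -----------
  col 0: (0 - 0 borrow-in) - 1 → borrow from next column: (0+2) - 1 = 1, borrow out 1
  col 1: (0 - 1 borrow-in) - 1 → borrow from next column: (-1+2) - 1 = 0, borrow out 1
  col 2: (1 - 1 borrow-in) - 1 → borrow from next column: (0+2) - 1 = 1, borrow out 1
  col 3: (0 - 1 borrow-in) - 0 → borrow from next column: (-1+2) - 0 = 1, borrow out 1
  col 4: (0 - 1 borrow-in) - 1 → borrow from next column: (-1+2) - 1 = 0, borrow out 1
  col 5: (0 - 1 borrow-in) - 1 → borrow from next column: (-1+2) - 1 = 0, borrow out 1
  col 6: (0 - 1 borrow-in) - 1 → borrow from next column: (-1+2) - 1 = 0, borrow out 1
  col 7: (1 - 1 borrow-in) - 0 → 0 - 0 = 0, borrow out 0
  col 8: (0 - 0 borrow-in) - 1 → borrow from next column: (0+2) - 1 = 1, borrow out 1
  col 9: (1 - 1 borrow-in) - 0 → 0 - 0 = 0, borrow out 0
  col 10: (1 - 0 borrow-in) - 0 → 1 - 0 = 1, borrow out 0
Reading bits MSB→LSB: 10100001101
Strip leading zeros: 10100001101
= 10100001101
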